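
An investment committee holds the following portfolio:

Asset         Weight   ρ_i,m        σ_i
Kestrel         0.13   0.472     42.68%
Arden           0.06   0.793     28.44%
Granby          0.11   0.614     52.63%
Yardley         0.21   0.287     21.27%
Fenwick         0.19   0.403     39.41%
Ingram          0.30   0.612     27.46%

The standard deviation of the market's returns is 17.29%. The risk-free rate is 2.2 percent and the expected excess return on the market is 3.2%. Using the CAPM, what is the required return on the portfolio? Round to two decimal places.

5.32%

β_Kestrel = 0.472 × 42.68% / 17.29% = 1.1651
β_Arden = 0.793 × 28.44% / 17.29% = 1.3044
β_Granby = 0.614 × 52.63% / 17.29% = 1.8690
β_Yardley = 0.287 × 21.27% / 17.29% = 0.3531
β_Fenwick = 0.403 × 39.41% / 17.29% = 0.9186
β_Ingram = 0.612 × 27.46% / 17.29% = 0.9720
β_P = Σ w_i β_i = 0.13×1.1651 + 0.06×1.3044 + 0.11×1.8690 + 0.21×0.3531 + 0.19×0.9186 + 0.30×0.9720 = 0.9756
E(R_P) = R_f + β_P × MRP = 2.2% + 0.9756 × 3.2% = 5.32%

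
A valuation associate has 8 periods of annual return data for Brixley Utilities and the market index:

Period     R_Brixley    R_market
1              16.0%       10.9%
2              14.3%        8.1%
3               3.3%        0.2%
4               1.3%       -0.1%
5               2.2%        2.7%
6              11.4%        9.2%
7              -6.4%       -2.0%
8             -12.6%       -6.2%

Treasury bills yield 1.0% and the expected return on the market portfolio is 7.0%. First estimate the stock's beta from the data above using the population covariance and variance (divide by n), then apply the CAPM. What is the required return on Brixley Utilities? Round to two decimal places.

10.65%

Mean R_i = (16.0 + 14.3 + 3.3 + 1.3 + 2.2 + 11.4 − 6.4 − 12.6) / 8 = 3.6875%
Mean R_m = (10.9 + 8.1 + 0.2 − 0.1 + 2.7 + 9.2 − 2.0 − 6.2) / 8 = 2.8500%
Σ(R_i − R̄_i)(R_m − R̄_m) = 408.4250  ⇒  Cov = 408.4250 / 8 = 51.0531
Σ(R_m − R̄_m)² = 253.8600  ⇒  Var(R_m) = 253.8600 / 8 = 31.7325
β = Cov / Var(R_m) = 51.0531 / 31.7325 = 1.6089
MRP = 7.0% − 1.0% = 6.00%
E(R) = R_f + β × MRP = 1.0% + 1.6089 × 6.0% = 10.65%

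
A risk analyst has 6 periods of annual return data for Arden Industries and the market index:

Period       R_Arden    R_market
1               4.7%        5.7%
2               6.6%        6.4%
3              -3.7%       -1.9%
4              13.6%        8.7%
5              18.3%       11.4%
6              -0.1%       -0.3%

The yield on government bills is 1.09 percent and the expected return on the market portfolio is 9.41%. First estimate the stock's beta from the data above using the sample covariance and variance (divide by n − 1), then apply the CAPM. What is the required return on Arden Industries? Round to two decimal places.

14.00%

Mean R_i = (4.7 + 6.6 − 3.7 + 13.6 + 18.3 − 0.1) / 6 = 6.5667%
Mean R_m = (5.7 + 6.4 − 1.9 + 8.7 + 11.4 − 0.3) / 6 = 5.0000%
Σ(R_i − R̄_i)(R_m − R̄_m) = 206.0300  ⇒  Cov = 206.0300 / 5 = 41.2060
Σ(R_m − R̄_m)² = 132.8000  ⇒  Var(R_m) = 132.8000 / 5 = 26.5600
β = Cov / Var(R_m) = 41.2060 / 26.5600 = 1.5514
MRP = 9.41% − 1.09% = 8.32%
E(R) = R_f + β × MRP = 1.09% + 1.5514 × 8.32% = 14.00%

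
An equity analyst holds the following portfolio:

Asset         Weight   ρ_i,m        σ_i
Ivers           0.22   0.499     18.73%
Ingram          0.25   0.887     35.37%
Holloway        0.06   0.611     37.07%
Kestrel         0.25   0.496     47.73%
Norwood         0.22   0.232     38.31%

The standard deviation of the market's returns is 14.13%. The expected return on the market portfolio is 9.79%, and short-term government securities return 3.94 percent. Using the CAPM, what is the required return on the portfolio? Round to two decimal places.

11.86%

β_Ivers = 0.499 × 18.73% / 14.13% = 0.6614
β_Ingram = 0.887 × 35.37% / 14.13% = 2.2203
β_Holloway = 0.611 × 37.07% / 14.13% = 1.6030
β_Kestrel = 0.496 × 47.73% / 14.13% = 1.6754
β_Norwood = 0.232 × 38.31% / 14.13% = 0.6290
β_P = Σ w_i β_i = 0.22×0.6614 + 0.25×2.2203 + 0.06×1.6030 + 0.25×1.6754 + 0.22×0.6290 = 1.3540
MRP = 9.79% − 3.94% = 5.85%
E(R_P) = R_f + β_P × MRP = 3.94% + 1.3540 × 5.85% = 11.86%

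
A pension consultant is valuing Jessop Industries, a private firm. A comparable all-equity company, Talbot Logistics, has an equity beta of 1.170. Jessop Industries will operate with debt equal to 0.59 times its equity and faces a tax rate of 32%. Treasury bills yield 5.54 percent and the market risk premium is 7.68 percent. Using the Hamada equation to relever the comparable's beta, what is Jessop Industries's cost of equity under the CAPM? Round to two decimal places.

β_L = β_U × [1 + (1 − t)(D/E)] = 1.170 × [1 + (1 − 0.32) × 0.59]
    = 1.170 × [1 + 0.68 × 0.59] = 1.170 × 1.4012 = 1.6394
E(R) = R_f + β_L × MRP = 5.54% + 1.6394 × 7.68% = 18.13%

18.13%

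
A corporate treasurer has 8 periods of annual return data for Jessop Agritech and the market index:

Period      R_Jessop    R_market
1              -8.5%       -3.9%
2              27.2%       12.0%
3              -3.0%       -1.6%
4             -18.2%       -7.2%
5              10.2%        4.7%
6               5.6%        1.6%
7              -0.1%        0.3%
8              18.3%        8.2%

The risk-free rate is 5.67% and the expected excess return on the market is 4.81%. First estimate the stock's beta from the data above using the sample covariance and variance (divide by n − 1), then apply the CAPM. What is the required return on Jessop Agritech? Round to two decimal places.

16.75%

Mean R_i = (-8.5 + 27.2 − 3.0 − 18.2 + 10.2 + 5.6 − 0.1 + 18.3) / 8 = 3.9375%
Mean R_m = (-3.9 + 12.0 − 1.6 − 7.2 + 4.7 + 1.6 + 0.3 + 8.2) / 8 = 1.7625%
Σ(R_i − R̄_i)(R_m − R̄_m) = 646.8013  ⇒  Cov = 646.8013 / 7 = 92.4002
Σ(R_m − R̄_m)² = 280.7388  ⇒  Var(R_m) = 280.7388 / 7 = 40.1055
β = Cov / Var(R_m) = 92.4002 / 40.1055 = 2.3039
E(R) = R_f + β × MRP = 5.67% + 2.3039 × 4.81% = 16.75%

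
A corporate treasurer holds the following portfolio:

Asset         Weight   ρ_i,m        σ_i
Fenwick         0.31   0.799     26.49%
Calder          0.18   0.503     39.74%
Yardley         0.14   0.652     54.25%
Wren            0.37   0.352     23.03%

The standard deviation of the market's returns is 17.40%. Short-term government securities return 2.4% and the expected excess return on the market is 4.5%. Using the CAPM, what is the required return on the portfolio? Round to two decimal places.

β_Fenwick = 0.799 × 26.49% / 17.40% = 1.2164
β_Calder = 0.503 × 39.74% / 17.40% = 1.1488
β_Yardley = 0.652 × 54.25% / 17.40% = 2.0328
β_Wren = 0.352 × 23.03% / 17.40% = 0.4659
β_P = Σ w_i β_i = 0.31×1.2164 + 0.18×1.1488 + 0.14×2.0328 + 0.37×0.4659 = 1.0408
E(R_P) = R_f + β_P × MRP = 2.4% + 1.0408 × 4.5% = 7.08%

7.08%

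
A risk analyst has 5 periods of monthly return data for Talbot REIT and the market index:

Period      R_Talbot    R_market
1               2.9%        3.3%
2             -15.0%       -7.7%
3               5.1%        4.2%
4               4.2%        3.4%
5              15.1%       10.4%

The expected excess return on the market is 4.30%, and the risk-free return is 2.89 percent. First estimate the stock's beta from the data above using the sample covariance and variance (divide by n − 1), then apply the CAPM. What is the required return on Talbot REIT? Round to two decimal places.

10.06%

Mean R_i = (2.9 − 15.0 + 5.1 + 4.2 + 15.1) / 5 = 2.4600%
Mean R_m = (3.3 − 7.7 + 4.2 + 3.4 + 10.4) / 5 = 2.7200%
Σ(R_i − R̄_i)(R_m − R̄_m) = 284.3540  ⇒  Cov = 284.3540 / 4 = 71.0885
Σ(R_m − R̄_m)² = 170.5480  ⇒  Var(R_m) = 170.5480 / 4 = 42.6370
β = Cov / Var(R_m) = 71.0885 / 42.6370 = 1.6673
E(R) = R_f + β × MRP = 2.89% + 1.6673 × 4.30% = 10.06%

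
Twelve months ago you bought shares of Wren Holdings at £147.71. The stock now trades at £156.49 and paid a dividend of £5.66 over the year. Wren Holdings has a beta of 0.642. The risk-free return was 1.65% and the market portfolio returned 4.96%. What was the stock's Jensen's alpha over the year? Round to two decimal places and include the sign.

+6.00%

Realised HPR = (P1 + D1 − P0) / P0 = (156.49 + 5.66 − 147.71) / 147.71 = 14.44 / 147.71 = 9.7759%
MRP = 4.96% − 1.65% = 3.31%
CAPM required = R_f + β·MRP = 1.65% + 0.642 × 3.31% = 3.77502%
α = realised − required = 9.7759% − 3.77502% = +6.00%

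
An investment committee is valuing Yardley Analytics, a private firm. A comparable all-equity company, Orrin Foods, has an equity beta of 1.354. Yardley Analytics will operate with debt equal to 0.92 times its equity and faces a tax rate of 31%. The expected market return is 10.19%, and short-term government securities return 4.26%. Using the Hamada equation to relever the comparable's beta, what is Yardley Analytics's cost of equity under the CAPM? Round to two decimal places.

17.39%

β_L = β_U × [1 + (1 − t)(D/E)] = 1.354 × [1 + (1 − 0.31) × 0.92]
    = 1.354 × [1 + 0.69 × 0.92] = 1.354 × 1.6348 = 2.2135
MRP = 10.19% − 4.26% = 5.93%
E(R) = R_f + β_L × MRP = 4.26% + 2.2135 × 5.93% = 17.39%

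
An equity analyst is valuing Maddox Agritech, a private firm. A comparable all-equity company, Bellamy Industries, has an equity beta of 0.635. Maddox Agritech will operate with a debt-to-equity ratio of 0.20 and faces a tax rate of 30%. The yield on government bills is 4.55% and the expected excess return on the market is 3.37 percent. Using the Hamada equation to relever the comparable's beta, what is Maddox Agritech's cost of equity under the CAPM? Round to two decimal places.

β_L = β_U × [1 + (1 − t)(D/E)] = 0.635 × [1 + (1 − 0.30) × 0.20]
    = 0.635 × [1 + 0.70 × 0.20] = 0.635 × 1.1400 = 0.7239
E(R) = R_f + β_L × MRP = 4.55% + 0.7239 × 3.37% = 6.99%

6.99%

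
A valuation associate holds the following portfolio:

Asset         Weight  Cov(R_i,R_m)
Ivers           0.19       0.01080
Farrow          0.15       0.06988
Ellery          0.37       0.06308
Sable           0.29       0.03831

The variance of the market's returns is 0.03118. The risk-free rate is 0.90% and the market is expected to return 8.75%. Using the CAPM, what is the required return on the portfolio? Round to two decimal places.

12.73%

β_Ivers = 0.01080 / 0.03118 = 0.3464
β_Farrow = 0.06988 / 0.03118 = 2.2412
β_Ellery = 0.06308 / 0.03118 = 2.0231
β_Sable = 0.03831 / 0.03118 = 1.2287
β_P = Σ w_i β_i = 0.19×0.3464 + 0.15×2.2412 + 0.37×2.0231 + 0.29×1.2287 = 1.5069
MRP = 8.75% − 0.90% = 7.85%
E(R_P) = R_f + β_P × MRP = 0.90% + 1.5069 × 7.85% = 12.73%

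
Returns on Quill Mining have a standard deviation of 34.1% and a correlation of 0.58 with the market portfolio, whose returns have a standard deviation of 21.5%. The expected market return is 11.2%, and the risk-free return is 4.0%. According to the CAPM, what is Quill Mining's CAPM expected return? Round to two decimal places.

β = ρ × σ_i / σ_m = 0.58 × 34.1% / 21.5% = 0.9199
MRP = 11.2% − 4.0% = 7.20%
E(R) = 4.0% + 0.9199 × 7.2% = 10.62%

10.62%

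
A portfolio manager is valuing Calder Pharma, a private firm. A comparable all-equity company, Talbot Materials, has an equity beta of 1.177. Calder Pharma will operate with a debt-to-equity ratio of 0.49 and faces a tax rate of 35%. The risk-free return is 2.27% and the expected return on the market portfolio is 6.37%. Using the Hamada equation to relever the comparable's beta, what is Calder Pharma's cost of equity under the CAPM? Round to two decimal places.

β_L = β_U × [1 + (1 − t)(D/E)] = 1.177 × [1 + (1 − 0.35) × 0.49]
    = 1.177 × [1 + 0.65 × 0.49] = 1.177 × 1.3185 = 1.5519
MRP = 6.37% − 2.27% = 4.10%
E(R) = R_f + β_L × MRP = 2.27% + 1.5519 × 4.10% = 8.63%

8.63%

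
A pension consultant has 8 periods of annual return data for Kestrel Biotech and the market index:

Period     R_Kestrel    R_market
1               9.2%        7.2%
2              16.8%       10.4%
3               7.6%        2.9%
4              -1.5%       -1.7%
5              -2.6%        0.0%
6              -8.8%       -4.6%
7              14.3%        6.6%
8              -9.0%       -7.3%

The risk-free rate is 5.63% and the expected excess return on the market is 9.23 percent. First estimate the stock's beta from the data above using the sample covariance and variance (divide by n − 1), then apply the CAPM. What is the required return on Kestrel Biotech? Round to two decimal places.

Mean R_i = (9.2 + 16.8 + 7.6 − 1.5 − 2.6 − 8.8 + 14.3 − 9.0) / 8 = 3.2500%
Mean R_m = (7.2 + 10.4 + 2.9 − 1.7 + 0.0 − 4.6 + 6.6 − 7.3) / 8 = 1.6875%
Σ(R_i − R̄_i)(R_m − R̄_m) = 422.2350  ⇒  Cov = 422.2350 / 7 = 60.3193
Σ(R_m − R̄_m)² = 266.5288  ⇒  Var(R_m) = 266.5288 / 7 = 38.0755
β = Cov / Var(R_m) = 60.3193 / 38.0755 = 1.5842
E(R) = R_f + β × MRP = 5.63% + 1.5842 × 9.23% = 20.25%

20.25%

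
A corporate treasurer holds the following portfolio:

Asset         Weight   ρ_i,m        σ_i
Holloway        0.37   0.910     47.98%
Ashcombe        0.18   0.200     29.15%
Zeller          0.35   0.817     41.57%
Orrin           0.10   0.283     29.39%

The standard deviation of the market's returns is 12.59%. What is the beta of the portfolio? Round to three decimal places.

2.377

β_Holloway = 0.910 × 47.98% / 12.59% = 3.4680
β_Ashcombe = 0.200 × 29.15% / 12.59% = 0.4631
β_Zeller = 0.817 × 41.57% / 12.59% = 2.6976
β_Orrin = 0.283 × 29.39% / 12.59% = 0.6606
β_P = Σ w_i β_i = 0.37×3.4680 + 0.18×0.4631 + 0.35×2.6976 + 0.10×0.6606 = 2.3767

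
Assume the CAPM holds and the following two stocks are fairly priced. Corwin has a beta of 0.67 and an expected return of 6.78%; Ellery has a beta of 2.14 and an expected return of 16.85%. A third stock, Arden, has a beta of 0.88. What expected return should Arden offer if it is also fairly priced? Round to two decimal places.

8.22%

MRP (SML slope) = (16.85% − 6.78%) / (2.14 − 0.67) = 10.07% / 1.47 = 6.8503%
R_f (intercept) = 6.78% − 0.67 × 6.8503% = 2.1903%
E(R_Arden) = R_f + β × MRP = 2.1903% + 0.88 × 6.8503% = 8.22%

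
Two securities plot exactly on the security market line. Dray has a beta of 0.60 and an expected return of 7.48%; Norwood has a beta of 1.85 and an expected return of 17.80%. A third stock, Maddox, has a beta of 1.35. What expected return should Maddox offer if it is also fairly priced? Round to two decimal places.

MRP (SML slope) = (17.80% − 7.48%) / (1.85 − 0.60) = 10.32% / 1.25 = 8.2560%
R_f (intercept) = 7.48% − 0.60 × 8.2560% = 2.5264%
E(R_Maddox) = R_f + β × MRP = 2.5264% + 1.35 × 8.2560% = 13.67%

13.67%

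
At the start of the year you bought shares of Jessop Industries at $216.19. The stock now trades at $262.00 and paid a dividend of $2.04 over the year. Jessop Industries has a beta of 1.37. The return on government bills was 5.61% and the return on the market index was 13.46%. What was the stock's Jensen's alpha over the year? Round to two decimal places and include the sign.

+5.77%

Realised HPR = (P1 + D1 − P0) / P0 = (262.00 + 2.04 − 216.19) / 216.19 = 47.85 / 216.19 = 22.1333%
MRP = 13.46% − 5.61% = 7.85%
CAPM required = R_f + β·MRP = 5.61% + 1.37 × 7.85% = 16.3645%
α = realised − required = 22.1333% − 16.3645% = +5.77%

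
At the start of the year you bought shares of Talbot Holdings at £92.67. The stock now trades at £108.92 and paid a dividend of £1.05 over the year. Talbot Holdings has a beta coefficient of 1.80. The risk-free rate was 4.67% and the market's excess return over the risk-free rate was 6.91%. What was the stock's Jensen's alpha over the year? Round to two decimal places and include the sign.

Realised HPR = (P1 + D1 − P0) / P0 = (108.92 + 1.05 − 92.67) / 92.67 = 17.30 / 92.67 = 18.6684%
CAPM required = R_f + β·MRP = 4.67% + 1.80 × 6.91% = 17.1080%
α = realised − required = 18.6684% − 17.1080% = +1.56%

+1.56%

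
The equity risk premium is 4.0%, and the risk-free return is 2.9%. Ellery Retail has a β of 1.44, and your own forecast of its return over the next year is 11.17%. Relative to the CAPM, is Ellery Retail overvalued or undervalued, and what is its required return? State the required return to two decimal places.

Required return = R_f + β·MRP = 2.9% + 1.44 × 4.0% = 8.66%
Forecast 11.17% > required 8.66% → the stock plots above the SML → undervalued.

Undervalued; required return 8.66%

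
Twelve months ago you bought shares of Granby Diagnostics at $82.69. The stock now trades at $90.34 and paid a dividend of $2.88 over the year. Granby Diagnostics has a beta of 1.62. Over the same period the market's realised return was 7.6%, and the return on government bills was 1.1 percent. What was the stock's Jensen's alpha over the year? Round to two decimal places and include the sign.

+1.10%

Realised HPR = (P1 + D1 − P0) / P0 = (90.34 + 2.88 − 82.69) / 82.69 = 10.53 / 82.69 = 12.7343%
MRP = 7.6% − 1.1% = 6.50%
CAPM required = R_f + β·MRP = 1.1% + 1.62 × 6.5% = 11.6300%
α = realised − required = 12.7343% − 11.6300% = +1.10%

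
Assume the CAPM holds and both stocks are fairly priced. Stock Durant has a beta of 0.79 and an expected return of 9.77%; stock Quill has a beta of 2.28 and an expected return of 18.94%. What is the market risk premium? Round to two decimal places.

6.15%

Both satisfy E(R) = R_f + β·MRP, so the slope of the SML is
MRP = (18.94% − 9.77%) / (2.28 − 0.79) = 9.17% / 1.49 = 6.1544%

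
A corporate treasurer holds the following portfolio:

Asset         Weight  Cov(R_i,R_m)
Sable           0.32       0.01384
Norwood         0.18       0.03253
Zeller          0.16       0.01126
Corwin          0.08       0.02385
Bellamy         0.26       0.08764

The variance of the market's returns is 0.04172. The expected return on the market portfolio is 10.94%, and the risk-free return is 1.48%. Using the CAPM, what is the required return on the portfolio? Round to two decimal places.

9.82%

β_Sable = 0.01384 / 0.04172 = 0.3317
β_Norwood = 0.03253 / 0.04172 = 0.7797
β_Zeller = 0.01126 / 0.04172 = 0.2699
β_Corwin = 0.02385 / 0.04172 = 0.5717
β_Bellamy = 0.08764 / 0.04172 = 2.1007
β_P = Σ w_i β_i = 0.32×0.3317 + 0.18×0.7797 + 0.16×0.2699 + 0.08×0.5717 + 0.26×2.1007 = 0.8816
MRP = 10.94% − 1.48% = 9.46%
E(R_P) = R_f + β_P × MRP = 1.48% + 0.8816 × 9.46% = 9.82%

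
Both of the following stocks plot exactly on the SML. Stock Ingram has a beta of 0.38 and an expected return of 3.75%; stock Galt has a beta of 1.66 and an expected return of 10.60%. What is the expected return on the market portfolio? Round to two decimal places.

7.07%

Both satisfy E(R) = R_f + β·MRP, so the slope of the SML is
MRP = (10.60% − 3.75%) / (1.66 − 0.38) = 6.85% / 1.28 = 5.3516%
R_f = E(R_Ingram) − β_Ingram·MRP = 3.75% − 0.38 × 5.3516% = 1.7164%
E(R_m) = R_f + MRP = 1.7164% + 5.3516% = 7.07%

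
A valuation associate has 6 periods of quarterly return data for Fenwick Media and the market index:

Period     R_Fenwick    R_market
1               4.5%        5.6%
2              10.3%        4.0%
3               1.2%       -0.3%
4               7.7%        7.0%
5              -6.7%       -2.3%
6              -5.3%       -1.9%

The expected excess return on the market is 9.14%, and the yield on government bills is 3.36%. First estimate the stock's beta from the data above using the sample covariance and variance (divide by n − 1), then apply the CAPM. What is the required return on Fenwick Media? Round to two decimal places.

Mean R_i = (4.5 + 10.3 + 1.2 + 7.7 − 6.7 − 5.3) / 6 = 1.9500%
Mean R_m = (5.6 + 4.0 − 0.3 + 7.0 − 2.3 − 1.9) / 6 = 2.0167%
Σ(R_i − R̄_i)(R_m − R̄_m) = 121.8250  ⇒  Cov = 121.8250 / 5 = 24.3650
Σ(R_m − R̄_m)² = 80.9483  ⇒  Var(R_m) = 80.9483 / 5 = 16.1897
β = Cov / Var(R_m) = 24.3650 / 16.1897 = 1.5050
E(R) = R_f + β × MRP = 3.36% + 1.5050 × 9.14% = 17.12%

17.12%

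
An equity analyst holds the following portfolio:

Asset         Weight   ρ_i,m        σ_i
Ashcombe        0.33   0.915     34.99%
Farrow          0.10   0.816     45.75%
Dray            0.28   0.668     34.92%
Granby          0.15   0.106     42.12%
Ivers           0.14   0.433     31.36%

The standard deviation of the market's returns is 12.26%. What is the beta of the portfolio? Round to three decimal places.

1.909

β_Ashcombe = 0.915 × 34.99% / 12.26% = 2.6114
β_Farrow = 0.816 × 45.75% / 12.26% = 3.0450
β_Dray = 0.668 × 34.92% / 12.26% = 1.9027
β_Granby = 0.106 × 42.12% / 12.26% = 0.3642
β_Ivers = 0.433 × 31.36% / 12.26% = 1.1076
β_P = Σ w_i β_i = 0.33×2.6114 + 0.10×3.0450 + 0.28×1.9027 + 0.15×0.3642 + 0.14×1.1076 = 1.9087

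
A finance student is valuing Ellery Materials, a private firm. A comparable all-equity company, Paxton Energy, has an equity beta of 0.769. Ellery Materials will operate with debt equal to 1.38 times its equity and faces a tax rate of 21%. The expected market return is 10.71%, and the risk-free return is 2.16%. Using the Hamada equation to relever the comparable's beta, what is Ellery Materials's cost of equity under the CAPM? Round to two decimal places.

15.90%

β_L = β_U × [1 + (1 − t)(D/E)] = 0.769 × [1 + (1 − 0.21) × 1.38]
    = 0.769 × [1 + 0.79 × 1.38] = 0.769 × 2.0902 = 1.6074
MRP = 10.71% − 2.16% = 8.55%
E(R) = R_f + β_L × MRP = 2.16% + 1.6074 × 8.55% = 15.90%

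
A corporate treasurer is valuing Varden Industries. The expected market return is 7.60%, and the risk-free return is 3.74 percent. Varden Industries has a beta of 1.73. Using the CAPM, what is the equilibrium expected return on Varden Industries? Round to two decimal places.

10.42%

Market risk premium = E(R_m) − R_f = 7.60% − 3.74% = 3.86%
E(R) = R_f + β × MRP = 3.74% + 1.73 × 3.86% = 10.42%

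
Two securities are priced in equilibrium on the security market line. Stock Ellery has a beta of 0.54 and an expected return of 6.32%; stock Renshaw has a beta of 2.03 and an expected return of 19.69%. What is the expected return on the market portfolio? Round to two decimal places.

10.45%

Both satisfy E(R) = R_f + β·MRP, so the slope of the SML is
MRP = (19.69% − 6.32%) / (2.03 − 0.54) = 13.37% / 1.49 = 8.9732%
R_f = E(R_Ellery) − β_Ellery·MRP = 6.32% − 0.54 × 8.9732% = 1.4745%
E(R_m) = R_f + MRP = 1.4745% + 8.9732% = 10.45%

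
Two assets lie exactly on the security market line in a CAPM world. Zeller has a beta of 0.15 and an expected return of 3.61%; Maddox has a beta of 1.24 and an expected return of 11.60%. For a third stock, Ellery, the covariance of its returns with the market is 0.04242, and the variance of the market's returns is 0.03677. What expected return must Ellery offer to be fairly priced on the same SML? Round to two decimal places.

MRP = (11.60% − 3.61%) / (1.24 − 0.15) = 7.3303%
R_f = 3.61% − 0.15 × 7.3303% = 2.5105%
β_Ellery = Cov / Var(R_m) = 0.04242 / 0.03677 = 1.1537
E(R_Ellery) = R_f + β × MRP = 2.5105% + 1.1537 × 7.3303% = 10.97%

10.97%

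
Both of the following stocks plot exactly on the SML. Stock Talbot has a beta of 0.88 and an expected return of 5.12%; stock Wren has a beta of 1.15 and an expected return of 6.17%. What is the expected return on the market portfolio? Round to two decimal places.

5.59%

Both satisfy E(R) = R_f + β·MRP, so the slope of the SML is
MRP = (6.17% − 5.12%) / (1.15 − 0.88) = 1.05% / 0.27 = 3.8889%
R_f = E(R_Talbot) − β_Talbot·MRP = 5.12% − 0.88 × 3.8889% = 1.6978%
E(R_m) = R_f + MRP = 1.6978% + 3.8889% = 5.59%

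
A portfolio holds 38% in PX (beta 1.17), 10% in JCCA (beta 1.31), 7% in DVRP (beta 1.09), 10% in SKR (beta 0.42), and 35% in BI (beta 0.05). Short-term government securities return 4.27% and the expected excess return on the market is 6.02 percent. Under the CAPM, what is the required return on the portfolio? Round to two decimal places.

β_P = Σ w_i β_i = 0.38×1.17 + 0.10×1.31 + 0.07×1.09 + 0.10×0.42 + 0.35×0.05 = 0.7114
E(R_P) = R_f + β_P × MRP = 4.27% + 0.7114 × 6.02% = 8.55%

8.55%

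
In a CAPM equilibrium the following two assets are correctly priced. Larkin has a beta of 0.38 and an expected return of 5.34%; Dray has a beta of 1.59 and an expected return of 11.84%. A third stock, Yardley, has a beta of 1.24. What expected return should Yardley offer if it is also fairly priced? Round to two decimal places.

9.96%

MRP (SML slope) = (11.84% − 5.34%) / (1.59 − 0.38) = 6.50% / 1.21 = 5.3719%
R_f (intercept) = 5.34% − 0.38 × 5.3719% = 3.2987%
E(R_Yardley) = R_f + β × MRP = 3.2987% + 1.24 × 5.3719% = 9.96%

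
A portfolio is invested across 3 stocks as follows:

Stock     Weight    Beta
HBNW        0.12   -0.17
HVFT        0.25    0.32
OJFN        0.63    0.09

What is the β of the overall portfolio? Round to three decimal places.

β_P = Σ w_i β_i = 0.12×-0.17 + 0.25×0.32 + 0.63×0.09 = 0.1163

0.116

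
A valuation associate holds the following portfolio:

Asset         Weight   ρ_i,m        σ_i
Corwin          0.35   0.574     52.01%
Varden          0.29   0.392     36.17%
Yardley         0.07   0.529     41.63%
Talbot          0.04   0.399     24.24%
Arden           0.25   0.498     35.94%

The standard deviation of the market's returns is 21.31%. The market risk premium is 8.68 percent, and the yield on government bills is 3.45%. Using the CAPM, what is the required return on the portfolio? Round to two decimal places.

β_Corwin = 0.574 × 52.01% / 21.31% = 1.4009
β_Varden = 0.392 × 36.17% / 21.31% = 0.6654
β_Yardley = 0.529 × 41.63% / 21.31% = 1.0334
β_Talbot = 0.399 × 24.24% / 21.31% = 0.4539
β_Arden = 0.498 × 35.94% / 21.31% = 0.8399
β_P = Σ w_i β_i = 0.35×1.4009 + 0.29×0.6654 + 0.07×1.0334 + 0.04×0.4539 + 0.25×0.8399 = 0.9838
E(R_P) = R_f + β_P × MRP = 3.45% + 0.9838 × 8.68% = 11.99%

11.99%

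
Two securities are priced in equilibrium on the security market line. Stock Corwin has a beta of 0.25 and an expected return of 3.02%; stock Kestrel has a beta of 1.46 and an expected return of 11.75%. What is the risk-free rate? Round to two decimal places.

Both satisfy E(R) = R_f + β·MRP, so the slope of the SML is
MRP = (11.75% − 3.02%) / (1.46 − 0.25) = 8.73% / 1.21 = 7.2149%
R_f = E(R_Corwin) − β_Corwin·MRP = 3.02% − 0.25 × 7.2149% = 1.2163%

1.22%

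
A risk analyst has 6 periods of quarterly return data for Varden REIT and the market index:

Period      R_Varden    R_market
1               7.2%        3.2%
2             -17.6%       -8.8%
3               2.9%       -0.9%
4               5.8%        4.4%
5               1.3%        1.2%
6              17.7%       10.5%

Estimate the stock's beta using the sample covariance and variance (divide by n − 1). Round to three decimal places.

1.766

Mean R_i = (7.2 − 17.6 + 2.9 + 5.8 + 1.3 + 17.7) / 6 = 2.8833%
Mean R_m = (3.2 − 8.8 − 0.9 + 4.4 + 1.2 + 10.5) / 6 = 1.6000%
Σ(R_i − R̄_i)(R_m − R̄_m) = 360.5600  ⇒  Cov = 360.5600 / 5 = 72.1120
Σ(R_m − R̄_m)² = 204.1800  ⇒  Var(R_m) = 204.1800 / 5 = 40.8360
β = Cov / Var(R_m) = 72.1120 / 40.8360 = 1.7659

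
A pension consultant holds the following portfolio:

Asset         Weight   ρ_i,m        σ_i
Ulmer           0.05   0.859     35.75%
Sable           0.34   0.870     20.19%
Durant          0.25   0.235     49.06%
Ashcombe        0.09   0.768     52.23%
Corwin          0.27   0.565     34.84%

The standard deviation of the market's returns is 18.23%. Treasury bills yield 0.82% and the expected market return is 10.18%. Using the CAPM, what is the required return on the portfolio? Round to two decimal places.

β_Ulmer = 0.859 × 35.75% / 18.23% = 1.6845
β_Sable = 0.870 × 20.19% / 18.23% = 0.9635
β_Durant = 0.235 × 49.06% / 18.23% = 0.6324
β_Ashcombe = 0.768 × 52.23% / 18.23% = 2.2004
β_Corwin = 0.565 × 34.84% / 18.23% = 1.0798
β_P = Σ w_i β_i = 0.05×1.6845 + 0.34×0.9635 + 0.25×0.6324 + 0.09×2.2004 + 0.27×1.0798 = 1.0595
MRP = 10.18% − 0.82% = 9.36%
E(R_P) = R_f + β_P × MRP = 0.82% + 1.0595 × 9.36% = 10.74%

10.74%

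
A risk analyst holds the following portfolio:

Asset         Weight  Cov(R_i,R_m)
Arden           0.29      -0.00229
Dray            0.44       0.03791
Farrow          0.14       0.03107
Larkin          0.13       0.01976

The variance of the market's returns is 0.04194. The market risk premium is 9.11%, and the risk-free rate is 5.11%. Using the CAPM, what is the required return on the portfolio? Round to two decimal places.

10.09%

β_Arden = -0.00229 / 0.04194 = -0.0546
β_Dray = 0.03791 / 0.04194 = 0.9039
β_Farrow = 0.03107 / 0.04194 = 0.7408
β_Larkin = 0.01976 / 0.04194 = 0.4711
β_P = Σ w_i β_i = 0.29×-0.0546 + 0.44×0.9039 + 0.14×0.7408 + 0.13×0.4711 = 0.5468
E(R_P) = R_f + β_P × MRP = 5.11% + 0.5468 × 9.11% = 10.09%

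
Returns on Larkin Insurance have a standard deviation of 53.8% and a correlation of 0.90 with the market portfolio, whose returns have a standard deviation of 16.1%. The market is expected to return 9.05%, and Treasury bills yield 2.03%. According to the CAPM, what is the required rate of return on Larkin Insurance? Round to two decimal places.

β = ρ × σ_i / σ_m = 0.90 × 53.8% / 16.1% = 3.0075
MRP = 9.05% − 2.03% = 7.02%
E(R) = 2.03% + 3.0075 × 7.02% = 23.14%

23.14%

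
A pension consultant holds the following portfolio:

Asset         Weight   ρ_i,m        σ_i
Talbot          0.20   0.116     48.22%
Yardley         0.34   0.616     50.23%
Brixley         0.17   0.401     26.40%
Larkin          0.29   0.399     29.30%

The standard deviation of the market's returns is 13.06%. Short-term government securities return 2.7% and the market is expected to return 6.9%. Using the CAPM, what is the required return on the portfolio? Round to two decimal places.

8.11%

β_Talbot = 0.116 × 48.22% / 13.06% = 0.4283
β_Yardley = 0.616 × 50.23% / 13.06% = 2.3692
β_Brixley = 0.401 × 26.40% / 13.06% = 0.8106
β_Larkin = 0.399 × 29.30% / 13.06% = 0.8952
β_P = Σ w_i β_i = 0.20×0.4283 + 0.34×2.3692 + 0.17×0.8106 + 0.29×0.8952 = 1.2886
MRP = 6.9% − 2.7% = 4.20%
E(R_P) = R_f + β_P × MRP = 2.7% + 1.2886 × 4.2% = 8.11%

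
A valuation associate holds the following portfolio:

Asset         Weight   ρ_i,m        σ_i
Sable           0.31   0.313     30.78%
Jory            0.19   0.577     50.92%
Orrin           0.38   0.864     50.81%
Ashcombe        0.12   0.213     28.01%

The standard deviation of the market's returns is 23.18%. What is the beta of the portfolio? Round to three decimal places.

1.120

β_Sable = 0.313 × 30.78% / 23.18% = 0.4156
β_Jory = 0.577 × 50.92% / 23.18% = 1.2675
β_Orrin = 0.864 × 50.81% / 23.18% = 1.8939
β_Ashcombe = 0.213 × 28.01% / 23.18% = 0.2574
β_P = Σ w_i β_i = 0.31×0.4156 + 0.19×1.2675 + 0.38×1.8939 + 0.12×0.2574 = 1.1202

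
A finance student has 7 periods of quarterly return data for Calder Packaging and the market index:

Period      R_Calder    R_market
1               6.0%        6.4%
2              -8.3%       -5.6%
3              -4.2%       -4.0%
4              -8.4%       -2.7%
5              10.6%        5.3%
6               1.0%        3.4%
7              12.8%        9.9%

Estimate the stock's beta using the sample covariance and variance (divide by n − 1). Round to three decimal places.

Mean R_i = (6.0 − 8.3 − 4.2 − 8.4 + 10.6 + 1.0 + 12.8) / 7 = 1.3571%
Mean R_m = (6.4 − 5.6 − 4.0 − 2.7 + 5.3 + 3.4 + 9.9) / 7 = 1.8143%
Σ(R_i − R̄_i)(R_m − R̄_m) = 293.4243  ⇒  Cov = 293.4243 / 6 = 48.9041
Σ(R_m − R̄_m)² = 210.2286  ⇒  Var(R_m) = 210.2286 / 6 = 35.0381
β = Cov / Var(R_m) = 48.9041 / 35.0381 = 1.3957

1.396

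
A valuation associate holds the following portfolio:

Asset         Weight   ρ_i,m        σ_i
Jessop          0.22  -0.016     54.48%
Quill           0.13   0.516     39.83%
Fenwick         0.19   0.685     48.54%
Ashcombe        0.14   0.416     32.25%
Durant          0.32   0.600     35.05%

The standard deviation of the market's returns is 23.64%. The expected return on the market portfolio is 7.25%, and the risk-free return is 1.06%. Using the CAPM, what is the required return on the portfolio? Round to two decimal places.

5.62%

β_Jessop = -0.016 × 54.48% / 23.64% = -0.0369
β_Quill = 0.516 × 39.83% / 23.64% = 0.8694
β_Fenwick = 0.685 × 48.54% / 23.64% = 1.4065
β_Ashcombe = 0.416 × 32.25% / 23.64% = 0.5675
β_Durant = 0.600 × 35.05% / 23.64% = 0.8896
β_P = Σ w_i β_i = 0.22×-0.0369 + 0.13×0.8694 + 0.19×1.4065 + 0.14×0.5675 + 0.32×0.8896 = 0.7363
MRP = 7.25% − 1.06% = 6.19%
E(R_P) = R_f + β_P × MRP = 1.06% + 0.7363 × 6.19% = 5.62%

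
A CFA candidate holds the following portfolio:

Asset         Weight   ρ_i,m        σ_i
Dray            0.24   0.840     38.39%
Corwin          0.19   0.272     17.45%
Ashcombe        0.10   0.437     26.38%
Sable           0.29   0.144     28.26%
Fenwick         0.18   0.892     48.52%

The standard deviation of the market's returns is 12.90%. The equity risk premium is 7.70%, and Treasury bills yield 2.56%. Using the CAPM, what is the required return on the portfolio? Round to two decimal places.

13.76%

β_Dray = 0.840 × 38.39% / 12.90% = 2.4998
β_Corwin = 0.272 × 17.45% / 12.90% = 0.3679
β_Ashcombe = 0.437 × 26.38% / 12.90% = 0.8936
β_Sable = 0.144 × 28.26% / 12.90% = 0.3155
β_Fenwick = 0.892 × 48.52% / 12.90% = 3.3550
β_P = Σ w_i β_i = 0.24×2.4998 + 0.19×0.3679 + 0.10×0.8936 + 0.29×0.3155 + 0.18×3.3550 = 1.4546
E(R_P) = R_f + β_P × MRP = 2.56% + 1.4546 × 7.70% = 13.76%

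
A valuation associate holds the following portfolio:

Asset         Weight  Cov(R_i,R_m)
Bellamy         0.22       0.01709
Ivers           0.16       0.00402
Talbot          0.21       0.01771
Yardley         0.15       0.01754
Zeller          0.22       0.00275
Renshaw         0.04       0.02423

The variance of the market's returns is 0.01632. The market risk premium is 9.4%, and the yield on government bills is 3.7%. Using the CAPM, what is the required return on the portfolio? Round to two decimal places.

β_Bellamy = 0.01709 / 0.01632 = 1.0472
β_Ivers = 0.00402 / 0.01632 = 0.2463
β_Talbot = 0.01771 / 0.01632 = 1.0852
β_Yardley = 0.01754 / 0.01632 = 1.0748
β_Zeller = 0.00275 / 0.01632 = 0.1685
β_Renshaw = 0.02423 / 0.01632 = 1.4847
β_P = Σ w_i β_i = 0.22×1.0472 + 0.16×0.2463 + 0.21×1.0852 + 0.15×1.0748 + 0.22×0.1685 + 0.04×1.4847 = 0.7554
E(R_P) = R_f + β_P × MRP = 3.7% + 0.7554 × 9.4% = 10.80%

10.80%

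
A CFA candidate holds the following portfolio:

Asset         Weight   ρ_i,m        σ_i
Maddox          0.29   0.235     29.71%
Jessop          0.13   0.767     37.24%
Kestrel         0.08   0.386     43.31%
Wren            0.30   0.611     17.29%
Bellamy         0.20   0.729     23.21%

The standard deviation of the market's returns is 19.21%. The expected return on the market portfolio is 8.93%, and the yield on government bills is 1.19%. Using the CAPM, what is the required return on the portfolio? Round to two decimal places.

6.68%

β_Maddox = 0.235 × 29.71% / 19.21% = 0.3634
β_Jessop = 0.767 × 37.24% / 19.21% = 1.4869
β_Kestrel = 0.386 × 43.31% / 19.21% = 0.8703
β_Wren = 0.611 × 17.29% / 19.21% = 0.5499
β_Bellamy = 0.729 × 23.21% / 19.21% = 0.8808
β_P = Σ w_i β_i = 0.29×0.3634 + 0.13×1.4869 + 0.08×0.8703 + 0.30×0.5499 + 0.20×0.8808 = 0.7094
MRP = 8.93% − 1.19% = 7.74%
E(R_P) = R_f + β_P × MRP = 1.19% + 0.7094 × 7.74% = 6.68%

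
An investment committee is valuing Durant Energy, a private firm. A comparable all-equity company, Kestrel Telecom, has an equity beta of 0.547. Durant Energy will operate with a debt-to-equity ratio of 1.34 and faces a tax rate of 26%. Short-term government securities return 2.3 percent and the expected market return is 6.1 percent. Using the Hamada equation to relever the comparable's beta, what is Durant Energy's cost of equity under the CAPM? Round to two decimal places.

β_L = β_U × [1 + (1 − t)(D/E)] = 0.547 × [1 + (1 − 0.26) × 1.34]
    = 0.547 × [1 + 0.74 × 1.34] = 0.547 × 1.9916 = 1.0894
MRP = 6.1% − 2.3% = 3.80%
E(R) = R_f + β_L × MRP = 2.3% + 1.0894 × 3.8% = 6.44%

6.44%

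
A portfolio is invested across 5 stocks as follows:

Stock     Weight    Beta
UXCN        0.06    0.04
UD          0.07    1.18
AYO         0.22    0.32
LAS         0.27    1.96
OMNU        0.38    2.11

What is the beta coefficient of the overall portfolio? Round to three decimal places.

1.486

β_P = Σ w_i β_i = 0.06×0.04 + 0.07×1.18 + 0.22×0.32 + 0.27×1.96 + 0.38×2.11 = 1.4864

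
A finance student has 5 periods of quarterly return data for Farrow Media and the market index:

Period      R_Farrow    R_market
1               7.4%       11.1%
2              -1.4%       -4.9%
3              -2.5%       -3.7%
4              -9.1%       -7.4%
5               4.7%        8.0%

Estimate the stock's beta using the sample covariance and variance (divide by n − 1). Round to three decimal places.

0.734

Mean R_i = (7.4 − 1.4 − 2.5 − 9.1 + 4.7) / 5 = -0.1800%
Mean R_m = (11.1 − 4.9 − 3.7 − 7.4 + 8.0) / 5 = 0.6200%
Σ(R_i − R̄_i)(R_m − R̄_m) = 203.7480  ⇒  Cov = 203.7480 / 4 = 50.9370
Σ(R_m − R̄_m)² = 277.7480  ⇒  Var(R_m) = 277.7480 / 4 = 69.4370
β = Cov / Var(R_m) = 50.9370 / 69.4370 = 0.7336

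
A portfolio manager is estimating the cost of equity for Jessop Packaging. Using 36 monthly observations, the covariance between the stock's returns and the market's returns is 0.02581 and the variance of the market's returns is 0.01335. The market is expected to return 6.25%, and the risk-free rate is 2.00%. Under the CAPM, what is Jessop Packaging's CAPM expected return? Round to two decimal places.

β = Cov(R_i, R_m) / Var(R_m) = 0.02581 / 0.01335 = 1.9333
MRP = 6.25% − 2.00% = 4.25%
E(R) = R_f + β × MRP = 2.00% + 1.9333 × 4.25% = 10.22%

10.22%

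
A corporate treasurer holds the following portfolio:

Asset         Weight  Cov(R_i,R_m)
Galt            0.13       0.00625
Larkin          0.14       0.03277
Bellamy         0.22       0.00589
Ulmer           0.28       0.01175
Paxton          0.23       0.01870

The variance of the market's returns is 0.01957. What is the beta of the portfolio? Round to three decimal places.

β_Galt = 0.00625 / 0.01957 = 0.3194
β_Larkin = 0.03277 / 0.01957 = 1.6745
β_Bellamy = 0.00589 / 0.01957 = 0.3010
β_Ulmer = 0.01175 / 0.01957 = 0.6004
β_Paxton = 0.01870 / 0.01957 = 0.9555
β_P = Σ w_i β_i = 0.13×0.3194 + 0.14×1.6745 + 0.22×0.3010 + 0.28×0.6004 + 0.23×0.9555 = 0.7300

0.730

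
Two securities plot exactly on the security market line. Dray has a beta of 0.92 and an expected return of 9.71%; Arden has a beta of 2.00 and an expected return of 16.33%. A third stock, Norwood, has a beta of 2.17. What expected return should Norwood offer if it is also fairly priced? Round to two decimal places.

MRP (SML slope) = (16.33% − 9.71%) / (2.00 − 0.92) = 6.62% / 1.08 = 6.1296%
R_f (intercept) = 9.71% − 0.92 × 6.1296% = 4.0708%
E(R_Norwood) = R_f + β × MRP = 4.0708% + 2.17 × 6.1296% = 17.37%

17.37%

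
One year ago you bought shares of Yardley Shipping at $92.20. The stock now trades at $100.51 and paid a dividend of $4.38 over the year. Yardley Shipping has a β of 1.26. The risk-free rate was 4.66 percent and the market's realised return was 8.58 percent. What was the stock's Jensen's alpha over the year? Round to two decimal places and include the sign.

Realised HPR = (P1 + D1 − P0) / P0 = (100.51 + 4.38 − 92.20) / 92.20 = 12.69 / 92.20 = 13.7636%
MRP = 8.58% − 4.66% = 3.92%
CAPM required = R_f + β·MRP = 4.66% + 1.26 × 3.92% = 9.5992%
α = realised − required = 13.7636% − 9.5992% = +4.16%

+4.16%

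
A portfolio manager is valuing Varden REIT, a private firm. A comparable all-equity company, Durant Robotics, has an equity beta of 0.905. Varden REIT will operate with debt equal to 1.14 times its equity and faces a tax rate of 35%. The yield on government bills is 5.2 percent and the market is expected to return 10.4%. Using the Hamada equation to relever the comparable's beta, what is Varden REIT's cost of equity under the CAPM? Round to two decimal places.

β_L = β_U × [1 + (1 − t)(D/E)] = 0.905 × [1 + (1 − 0.35) × 1.14]
    = 0.905 × [1 + 0.65 × 1.14] = 0.905 × 1.7410 = 1.5756
MRP = 10.4% − 5.2% = 5.20%
E(R) = R_f + β_L × MRP = 5.2% + 1.5756 × 5.2% = 13.39%

13.39%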